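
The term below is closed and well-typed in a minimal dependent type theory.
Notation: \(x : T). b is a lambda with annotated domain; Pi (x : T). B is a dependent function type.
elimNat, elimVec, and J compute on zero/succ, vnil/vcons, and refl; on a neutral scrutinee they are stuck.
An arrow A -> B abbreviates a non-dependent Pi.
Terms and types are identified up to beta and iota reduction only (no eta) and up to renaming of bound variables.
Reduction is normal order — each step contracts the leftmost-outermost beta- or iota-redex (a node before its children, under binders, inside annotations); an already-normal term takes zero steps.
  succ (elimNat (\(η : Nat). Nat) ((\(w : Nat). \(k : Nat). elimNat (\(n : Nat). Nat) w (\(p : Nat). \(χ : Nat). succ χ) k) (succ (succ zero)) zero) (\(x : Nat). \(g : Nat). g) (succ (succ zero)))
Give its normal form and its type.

normal form:
  succ (succ (succ zero))
inferred type:
  Nat
observation: the first redex contracted is an elimNat iota-redex; the normal form is reached in 10 normal-order steps.


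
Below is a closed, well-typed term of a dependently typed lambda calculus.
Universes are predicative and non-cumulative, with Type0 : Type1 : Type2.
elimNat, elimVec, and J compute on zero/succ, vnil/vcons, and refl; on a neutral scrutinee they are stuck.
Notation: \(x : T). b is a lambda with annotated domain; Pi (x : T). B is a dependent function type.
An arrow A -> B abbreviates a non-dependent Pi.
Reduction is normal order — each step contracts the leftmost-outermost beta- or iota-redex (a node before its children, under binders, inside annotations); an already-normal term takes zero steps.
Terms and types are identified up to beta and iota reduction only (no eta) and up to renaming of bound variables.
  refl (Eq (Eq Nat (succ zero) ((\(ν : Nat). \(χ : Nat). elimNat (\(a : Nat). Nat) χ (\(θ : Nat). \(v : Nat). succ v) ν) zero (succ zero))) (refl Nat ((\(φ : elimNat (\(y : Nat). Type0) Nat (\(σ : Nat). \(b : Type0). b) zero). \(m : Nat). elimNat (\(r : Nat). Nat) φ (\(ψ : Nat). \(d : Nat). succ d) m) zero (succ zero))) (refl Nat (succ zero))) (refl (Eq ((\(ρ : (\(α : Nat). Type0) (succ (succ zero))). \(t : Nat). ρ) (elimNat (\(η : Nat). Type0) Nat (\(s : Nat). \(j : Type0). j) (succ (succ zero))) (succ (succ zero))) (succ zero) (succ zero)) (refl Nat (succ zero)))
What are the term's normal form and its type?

reduced normal form:
  refl (Eq (Eq Nat (succ zero) (succ zero)) (refl Nat (succ zero)) (refl Nat (succ zero))) (refl (Eq Nat (succ zero) (succ zero)) (refl Nat (succ zero)))
the term's type:
  Eq (Eq (Eq Nat (succ zero) (succ zero)) (refl Nat (succ zero)) (refl Nat (succ zero))) (refl (Eq Nat (succ zero) (succ zero)) (refl Nat (succ zero))) (refl (Eq Nat (succ zero) (succ zero)) (refl Nat (succ zero)))
observation: contracting a beta-redex first, the term normalizes in 18 steps.


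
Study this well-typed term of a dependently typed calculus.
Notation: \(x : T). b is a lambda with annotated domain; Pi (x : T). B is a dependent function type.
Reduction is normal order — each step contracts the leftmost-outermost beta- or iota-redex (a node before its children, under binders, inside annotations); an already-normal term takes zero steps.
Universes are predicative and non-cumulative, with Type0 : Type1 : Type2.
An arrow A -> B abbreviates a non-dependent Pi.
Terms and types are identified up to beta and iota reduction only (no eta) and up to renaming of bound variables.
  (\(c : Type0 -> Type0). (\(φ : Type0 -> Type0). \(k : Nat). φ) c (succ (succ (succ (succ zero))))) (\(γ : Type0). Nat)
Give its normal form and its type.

reduced normal form:
  \(c : Type0). Nat
the term's type:
  Type0 -> Type0
observation: the term reaches its normal form after 3 normal-order steps.


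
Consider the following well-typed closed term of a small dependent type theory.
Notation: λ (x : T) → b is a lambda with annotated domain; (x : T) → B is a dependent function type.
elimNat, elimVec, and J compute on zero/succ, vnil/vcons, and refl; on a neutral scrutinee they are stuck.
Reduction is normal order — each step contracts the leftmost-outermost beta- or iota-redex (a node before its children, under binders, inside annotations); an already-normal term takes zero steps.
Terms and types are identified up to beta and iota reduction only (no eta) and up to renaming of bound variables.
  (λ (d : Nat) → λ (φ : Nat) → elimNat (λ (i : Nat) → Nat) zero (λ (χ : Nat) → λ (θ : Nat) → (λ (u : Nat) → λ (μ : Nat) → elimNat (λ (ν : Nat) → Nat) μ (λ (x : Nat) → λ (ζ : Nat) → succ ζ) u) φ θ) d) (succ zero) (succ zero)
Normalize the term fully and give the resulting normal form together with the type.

resulting normal form:
  succ zero
inferred type:
  Nat
observation: reduction starts at a beta-redex, and 12 normal-order steps reach the normal form.


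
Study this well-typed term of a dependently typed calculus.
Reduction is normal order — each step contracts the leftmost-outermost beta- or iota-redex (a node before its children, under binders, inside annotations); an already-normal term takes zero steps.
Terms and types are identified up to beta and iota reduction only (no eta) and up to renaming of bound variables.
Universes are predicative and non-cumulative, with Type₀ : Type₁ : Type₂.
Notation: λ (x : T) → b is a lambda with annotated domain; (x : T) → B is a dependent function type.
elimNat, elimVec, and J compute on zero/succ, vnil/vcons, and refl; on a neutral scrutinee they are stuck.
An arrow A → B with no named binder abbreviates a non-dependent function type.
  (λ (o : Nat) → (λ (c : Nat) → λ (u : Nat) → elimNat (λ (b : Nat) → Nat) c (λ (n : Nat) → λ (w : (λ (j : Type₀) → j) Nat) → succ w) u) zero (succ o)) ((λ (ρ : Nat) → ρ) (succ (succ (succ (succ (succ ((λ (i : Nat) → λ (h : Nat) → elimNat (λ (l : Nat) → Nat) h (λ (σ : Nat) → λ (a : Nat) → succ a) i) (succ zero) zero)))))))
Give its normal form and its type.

resulting normal form:
  succ (succ (succ (succ (succ (succ (succ zero))))))
inferred type:
  Nat
observation: contracting a beta-redex first, the term normalizes in 33 steps.


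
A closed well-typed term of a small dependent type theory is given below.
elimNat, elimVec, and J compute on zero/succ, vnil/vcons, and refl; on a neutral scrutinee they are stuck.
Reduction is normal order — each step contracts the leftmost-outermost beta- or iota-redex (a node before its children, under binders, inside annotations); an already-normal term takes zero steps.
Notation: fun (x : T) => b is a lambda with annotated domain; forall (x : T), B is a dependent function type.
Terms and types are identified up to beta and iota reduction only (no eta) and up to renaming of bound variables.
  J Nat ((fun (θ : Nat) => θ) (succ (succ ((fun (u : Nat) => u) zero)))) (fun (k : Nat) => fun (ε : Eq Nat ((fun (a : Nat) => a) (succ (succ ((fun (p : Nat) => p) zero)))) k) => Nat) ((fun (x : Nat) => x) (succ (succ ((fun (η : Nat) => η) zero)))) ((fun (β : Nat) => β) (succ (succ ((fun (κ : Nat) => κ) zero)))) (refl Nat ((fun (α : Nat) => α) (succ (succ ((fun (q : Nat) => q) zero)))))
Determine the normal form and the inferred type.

resulting normal form:
  succ (succ zero)
the term's type:
  Nat
observation: 3 normal-order steps normalize the term, beginning with a J iota-redex.


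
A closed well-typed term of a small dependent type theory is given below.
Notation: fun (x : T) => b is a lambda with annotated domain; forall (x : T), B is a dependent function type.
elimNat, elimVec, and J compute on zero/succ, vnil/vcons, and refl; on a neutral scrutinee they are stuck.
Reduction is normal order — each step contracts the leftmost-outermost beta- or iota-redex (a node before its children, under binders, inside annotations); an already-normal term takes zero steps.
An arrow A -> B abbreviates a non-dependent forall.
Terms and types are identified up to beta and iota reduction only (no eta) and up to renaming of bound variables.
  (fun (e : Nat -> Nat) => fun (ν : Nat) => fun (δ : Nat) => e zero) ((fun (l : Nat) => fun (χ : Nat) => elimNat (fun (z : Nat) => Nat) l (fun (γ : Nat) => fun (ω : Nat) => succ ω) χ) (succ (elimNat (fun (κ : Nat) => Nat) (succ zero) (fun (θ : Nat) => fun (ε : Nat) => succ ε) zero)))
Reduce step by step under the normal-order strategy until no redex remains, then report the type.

normal-order reduction sequence:
  (fun (e : Nat -> Nat) => fun (ν : Nat) => fun (δ : Nat) => e zero) ((fun (l : Nat) => fun (χ : Nat) => elimNat (fun (z : Nat) => Nat) l (fun (γ : Nat) => fun (ω : Nat) => succ ω) χ) (succ (elimNat (fun (κ : Nat) => Nat) (succ zero) (fun (θ : Nat) => fun (ε : Nat) => succ ε) zero)))
  ~> fun (e : Nat) => fun (ν : Nat) => (fun (δ : Nat) => fun (l : Nat) => elimNat (fun (χ : Nat) => Nat) δ (fun (z : Nat) => fun (γ : Nat) => succ γ) l) (succ (elimNat (fun (ω : Nat) => Nat) (succ zero) (fun (κ : Nat) => fun (θ : Nat) => succ θ) zero)) zero
  ~> fun (e : Nat) => fun (ν : Nat) => (fun (δ : Nat) => elimNat (fun (l : Nat) => Nat) (succ (elimNat (fun (χ : Nat) => Nat) (succ zero) (fun (z : Nat) => fun (γ : Nat) => succ γ) zero)) (fun (ω : Nat) => fun (κ : Nat) => succ κ) δ) zero
  ~> fun (e : Nat) => fun (ν : Nat) => elimNat (fun (δ : Nat) => Nat) (succ (elimNat (fun (l : Nat) => Nat) (succ zero) (fun (χ : Nat) => fun (z : Nat) => succ z) zero)) (fun (γ : Nat) => fun (ω : Nat) => succ ω) zero
  ~> fun (e : Nat) => fun (ν : Nat) => succ (elimNat (fun (δ : Nat) => Nat) (succ zero) (fun (l : Nat) => fun (χ : Nat) => succ χ) zero)
  ~> fun (e : Nat) => fun (ν : Nat) => succ (succ zero)
type:
  Nat -> Nat -> Nat


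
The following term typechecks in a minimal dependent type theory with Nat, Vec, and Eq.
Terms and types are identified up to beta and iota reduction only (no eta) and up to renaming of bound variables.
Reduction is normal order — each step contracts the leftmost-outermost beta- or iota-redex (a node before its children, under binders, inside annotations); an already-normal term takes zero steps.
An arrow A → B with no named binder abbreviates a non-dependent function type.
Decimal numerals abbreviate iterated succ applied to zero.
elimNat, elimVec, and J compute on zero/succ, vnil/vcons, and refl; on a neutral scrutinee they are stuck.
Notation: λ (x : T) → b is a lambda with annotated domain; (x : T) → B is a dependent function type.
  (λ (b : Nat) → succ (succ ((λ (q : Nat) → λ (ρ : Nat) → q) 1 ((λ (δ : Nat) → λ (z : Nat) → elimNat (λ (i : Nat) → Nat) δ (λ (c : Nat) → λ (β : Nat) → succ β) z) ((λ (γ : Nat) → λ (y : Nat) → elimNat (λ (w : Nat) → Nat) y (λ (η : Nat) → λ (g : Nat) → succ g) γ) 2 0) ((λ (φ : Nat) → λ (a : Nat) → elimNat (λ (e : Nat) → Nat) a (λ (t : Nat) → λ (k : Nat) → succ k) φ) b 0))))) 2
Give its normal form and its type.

resulting normal form:
  3
type:
  Nat
observation: the first redex contracted is a beta-redex; the normal form is reached in 3 normal-order steps.


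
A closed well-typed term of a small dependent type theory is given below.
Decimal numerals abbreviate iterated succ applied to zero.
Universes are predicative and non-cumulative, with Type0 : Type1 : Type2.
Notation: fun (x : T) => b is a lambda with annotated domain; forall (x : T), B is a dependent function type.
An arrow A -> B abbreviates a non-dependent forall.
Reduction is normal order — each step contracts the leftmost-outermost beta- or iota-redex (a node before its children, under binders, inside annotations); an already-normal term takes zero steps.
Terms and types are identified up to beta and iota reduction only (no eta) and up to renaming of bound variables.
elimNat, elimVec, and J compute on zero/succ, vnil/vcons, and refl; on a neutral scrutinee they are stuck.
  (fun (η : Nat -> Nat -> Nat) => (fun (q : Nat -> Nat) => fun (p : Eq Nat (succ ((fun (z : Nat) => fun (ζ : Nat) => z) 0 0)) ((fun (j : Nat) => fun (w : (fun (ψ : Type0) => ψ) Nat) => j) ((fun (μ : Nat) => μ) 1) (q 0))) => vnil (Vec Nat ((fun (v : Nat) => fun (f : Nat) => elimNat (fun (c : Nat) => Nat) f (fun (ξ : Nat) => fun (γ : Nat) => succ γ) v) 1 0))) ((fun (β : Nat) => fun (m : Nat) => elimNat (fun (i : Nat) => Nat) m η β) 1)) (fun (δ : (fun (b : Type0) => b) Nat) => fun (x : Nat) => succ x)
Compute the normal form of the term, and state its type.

resulting normal form:
  fun (η : Eq Nat 1 1) => vnil (Vec Nat 1)
inferred type:
  Eq Nat 1 1 -> Vec (Vec Nat 1) 0


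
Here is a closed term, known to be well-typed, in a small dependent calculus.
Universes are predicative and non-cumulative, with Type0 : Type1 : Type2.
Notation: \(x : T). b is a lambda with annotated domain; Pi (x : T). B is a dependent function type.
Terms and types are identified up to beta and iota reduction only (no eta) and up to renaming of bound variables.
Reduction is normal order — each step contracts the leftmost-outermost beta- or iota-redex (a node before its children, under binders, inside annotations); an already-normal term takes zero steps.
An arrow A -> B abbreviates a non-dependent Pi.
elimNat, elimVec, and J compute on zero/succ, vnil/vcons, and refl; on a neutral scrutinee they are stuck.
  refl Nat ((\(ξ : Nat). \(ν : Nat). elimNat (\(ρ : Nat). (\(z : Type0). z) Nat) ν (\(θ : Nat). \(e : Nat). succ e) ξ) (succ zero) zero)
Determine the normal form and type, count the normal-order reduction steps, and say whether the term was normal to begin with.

normal form:
  refl Nat (succ zero)
the term's type:
  Eq Nat (succ zero) (succ zero)
normal-order step count: 6
term was already normal: no
first contracted redex: a beta-redex


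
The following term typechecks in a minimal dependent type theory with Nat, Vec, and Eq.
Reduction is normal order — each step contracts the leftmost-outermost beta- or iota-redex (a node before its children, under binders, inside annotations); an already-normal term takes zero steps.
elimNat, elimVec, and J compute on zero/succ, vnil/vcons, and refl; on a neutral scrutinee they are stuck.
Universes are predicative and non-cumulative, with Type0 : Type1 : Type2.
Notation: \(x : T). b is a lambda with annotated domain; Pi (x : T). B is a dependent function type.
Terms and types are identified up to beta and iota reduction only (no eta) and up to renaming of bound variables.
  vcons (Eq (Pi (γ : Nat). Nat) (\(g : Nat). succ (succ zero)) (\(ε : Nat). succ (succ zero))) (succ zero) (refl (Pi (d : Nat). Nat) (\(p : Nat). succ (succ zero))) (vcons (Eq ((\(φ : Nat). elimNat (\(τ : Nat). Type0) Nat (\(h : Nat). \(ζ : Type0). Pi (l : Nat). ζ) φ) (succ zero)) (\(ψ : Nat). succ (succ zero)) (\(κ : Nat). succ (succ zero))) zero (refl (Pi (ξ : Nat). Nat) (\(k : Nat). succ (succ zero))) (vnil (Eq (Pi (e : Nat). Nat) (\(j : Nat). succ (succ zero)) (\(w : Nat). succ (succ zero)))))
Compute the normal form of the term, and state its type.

normal form:
  vcons (Eq (Pi (γ : Nat). Nat) (\(g : Nat). succ (succ zero)) (\(ε : Nat). succ (succ zero))) (succ zero) (refl (Pi (d : Nat). Nat) (\(p : Nat). succ (succ zero))) (vcons (Eq (Pi (φ : Nat). Nat) (\(τ : Nat). succ (succ zero)) (\(h : Nat). succ (succ zero))) zero (refl (Pi (ζ : Nat). Nat) (\(l : Nat). succ (succ zero))) (vnil (Eq (Pi (ψ : Nat). Nat) (\(κ : Nat). succ (succ zero)) (\(ξ : Nat). succ (succ zero)))))
type:
  Vec (Eq (Pi (γ : Nat). Nat) (\(g : Nat). succ (succ zero)) (\(ε : Nat). succ (succ zero))) (succ (succ zero))
observation: 5 normal-order steps normalize the term, beginning with a beta-redex.


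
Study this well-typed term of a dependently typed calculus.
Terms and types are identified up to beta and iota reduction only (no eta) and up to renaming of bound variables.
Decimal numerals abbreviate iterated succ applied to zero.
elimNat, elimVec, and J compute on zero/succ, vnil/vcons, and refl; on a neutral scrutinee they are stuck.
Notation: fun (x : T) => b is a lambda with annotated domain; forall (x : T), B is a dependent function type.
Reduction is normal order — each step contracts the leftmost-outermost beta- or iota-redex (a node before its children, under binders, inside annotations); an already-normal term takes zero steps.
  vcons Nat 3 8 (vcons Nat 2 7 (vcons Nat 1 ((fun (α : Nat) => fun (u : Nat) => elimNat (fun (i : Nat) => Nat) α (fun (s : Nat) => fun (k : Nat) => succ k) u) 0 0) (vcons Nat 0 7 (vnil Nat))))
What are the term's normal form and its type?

normal form:
  vcons Nat 3 8 (vcons Nat 2 7 (vcons Nat 1 0 (vcons Nat 0 7 (vnil Nat))))
type:
  Vec Nat 4
observation: 3 normal-order steps separate the term from its normal form.


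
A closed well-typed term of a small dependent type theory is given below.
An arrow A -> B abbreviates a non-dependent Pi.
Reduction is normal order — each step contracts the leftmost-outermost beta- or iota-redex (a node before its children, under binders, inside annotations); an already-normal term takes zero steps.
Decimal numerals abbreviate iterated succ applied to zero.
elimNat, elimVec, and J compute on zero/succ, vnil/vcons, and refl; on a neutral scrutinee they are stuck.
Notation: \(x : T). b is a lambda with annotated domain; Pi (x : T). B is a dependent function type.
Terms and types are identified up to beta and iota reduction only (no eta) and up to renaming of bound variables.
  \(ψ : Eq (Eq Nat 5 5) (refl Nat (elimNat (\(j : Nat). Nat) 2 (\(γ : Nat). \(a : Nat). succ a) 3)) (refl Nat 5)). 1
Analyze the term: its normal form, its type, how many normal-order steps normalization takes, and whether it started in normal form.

reduced normal form:
  \(ψ : Eq (Eq Nat 5 5) (refl Nat 5) (refl Nat 5)). 1
type:
  Eq (Eq Nat 5 5) (refl Nat 5) (refl Nat 5) -> Nat
steps to reach normal form (normal order): 10
already normal: no
first contracted redex: an elimNat iota-redex


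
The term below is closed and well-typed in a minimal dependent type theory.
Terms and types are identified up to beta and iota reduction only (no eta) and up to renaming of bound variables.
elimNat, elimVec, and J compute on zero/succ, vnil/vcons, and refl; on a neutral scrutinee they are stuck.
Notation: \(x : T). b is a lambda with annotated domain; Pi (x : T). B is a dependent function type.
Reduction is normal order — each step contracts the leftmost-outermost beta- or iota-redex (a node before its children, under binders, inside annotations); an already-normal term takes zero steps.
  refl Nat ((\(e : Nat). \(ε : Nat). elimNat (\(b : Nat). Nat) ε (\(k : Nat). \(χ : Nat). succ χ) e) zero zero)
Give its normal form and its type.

resulting normal form:
  refl Nat zero
the term's type:
  Eq Nat zero zero
observation: the term reaches its normal form after 3 normal-order steps.


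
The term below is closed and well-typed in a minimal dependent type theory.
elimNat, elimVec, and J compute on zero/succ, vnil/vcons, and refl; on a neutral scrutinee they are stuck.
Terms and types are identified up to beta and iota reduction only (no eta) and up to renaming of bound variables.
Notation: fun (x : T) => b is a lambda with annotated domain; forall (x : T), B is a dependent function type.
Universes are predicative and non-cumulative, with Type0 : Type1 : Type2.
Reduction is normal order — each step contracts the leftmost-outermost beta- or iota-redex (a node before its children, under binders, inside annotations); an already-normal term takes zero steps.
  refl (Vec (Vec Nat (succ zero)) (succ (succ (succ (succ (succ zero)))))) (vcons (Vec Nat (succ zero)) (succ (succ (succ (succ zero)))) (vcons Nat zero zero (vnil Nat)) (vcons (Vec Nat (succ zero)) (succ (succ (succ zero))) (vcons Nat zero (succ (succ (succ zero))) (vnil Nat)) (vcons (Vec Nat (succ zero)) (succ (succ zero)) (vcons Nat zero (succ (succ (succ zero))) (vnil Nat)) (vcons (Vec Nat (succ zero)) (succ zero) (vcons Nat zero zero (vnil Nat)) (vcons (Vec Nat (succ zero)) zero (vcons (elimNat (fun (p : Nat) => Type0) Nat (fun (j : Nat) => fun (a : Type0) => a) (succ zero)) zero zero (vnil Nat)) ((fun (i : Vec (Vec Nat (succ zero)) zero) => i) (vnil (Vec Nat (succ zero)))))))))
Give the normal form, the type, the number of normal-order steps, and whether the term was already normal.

reduced normal form:
  refl (Vec (Vec Nat (succ zero)) (succ (succ (succ (succ (succ zero)))))) (vcons (Vec Nat (succ zero)) (succ (succ (succ (succ zero)))) (vcons Nat zero zero (vnil Nat)) (vcons (Vec Nat (succ zero)) (succ (succ (succ zero))) (vcons Nat zero (succ (succ (succ zero))) (vnil Nat)) (vcons (Vec Nat (succ zero)) (succ (succ zero)) (vcons Nat zero (succ (succ (succ zero))) (vnil Nat)) (vcons (Vec Nat (succ zero)) (succ zero) (vcons Nat zero zero (vnil Nat)) (vcons (Vec Nat (succ zero)) zero (vcons Nat zero zero (vnil Nat)) (vnil (Vec Nat (succ zero))))))))
the term's type:
  Eq (Vec (Vec Nat (succ zero)) (succ (succ (succ (succ (succ zero)))))) (vcons (Vec Nat (succ zero)) (succ (succ (succ (succ zero)))) (vcons Nat zero zero (vnil Nat)) (vcons (Vec Nat (succ zero)) (succ (succ (succ zero))) (vcons Nat zero (succ (succ (succ zero))) (vnil Nat)) (vcons (Vec Nat (succ zero)) (succ (succ zero)) (vcons Nat zero (succ (succ (succ zero))) (vnil Nat)) (vcons (Vec Nat (succ zero)) (succ zero) (vcons Nat zero zero (vnil Nat)) (vcons (Vec Nat (succ zero)) zero (vcons Nat zero zero (vnil Nat)) (vnil (Vec Nat (succ zero)))))))) (vcons (Vec Nat (succ zero)) (succ (succ (succ (succ zero)))) (vcons Nat zero zero (vnil Nat)) (vcons (Vec Nat (succ zero)) (succ (succ (succ zero))) (vcons Nat zero (succ (succ (succ zero))) (vnil Nat)) (vcons (Vec Nat (succ zero)) (succ (succ zero)) (vcons Nat zero (succ (succ (succ zero))) (vnil Nat)) (vcons (Vec Nat (succ zero)) (succ zero) (vcons Nat zero zero (vnil Nat)) (vcons (Vec Nat (succ zero)) zero (vcons Nat zero zero (vnil Nat)) (vnil (Vec Nat (succ zero))))))))
normal-order step count: 5
started in normal form: no
first contracted redex: an elimNat iota-redex


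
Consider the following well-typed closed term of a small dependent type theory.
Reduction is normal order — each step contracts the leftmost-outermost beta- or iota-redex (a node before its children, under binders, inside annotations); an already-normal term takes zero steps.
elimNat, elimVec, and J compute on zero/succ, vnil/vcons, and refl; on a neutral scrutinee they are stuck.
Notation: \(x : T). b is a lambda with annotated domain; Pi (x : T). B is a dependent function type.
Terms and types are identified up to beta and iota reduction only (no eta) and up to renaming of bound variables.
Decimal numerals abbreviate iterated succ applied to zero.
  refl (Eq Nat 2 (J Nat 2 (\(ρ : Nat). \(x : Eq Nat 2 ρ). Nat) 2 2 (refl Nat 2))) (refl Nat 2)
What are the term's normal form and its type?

resulting normal form:
  refl (Eq Nat 2 2) (refl Nat 2)
type:
  Eq (Eq Nat 2 2) (refl Nat 2) (refl Nat 2)
observation: 1 normal-order step separate the term from its normal form.


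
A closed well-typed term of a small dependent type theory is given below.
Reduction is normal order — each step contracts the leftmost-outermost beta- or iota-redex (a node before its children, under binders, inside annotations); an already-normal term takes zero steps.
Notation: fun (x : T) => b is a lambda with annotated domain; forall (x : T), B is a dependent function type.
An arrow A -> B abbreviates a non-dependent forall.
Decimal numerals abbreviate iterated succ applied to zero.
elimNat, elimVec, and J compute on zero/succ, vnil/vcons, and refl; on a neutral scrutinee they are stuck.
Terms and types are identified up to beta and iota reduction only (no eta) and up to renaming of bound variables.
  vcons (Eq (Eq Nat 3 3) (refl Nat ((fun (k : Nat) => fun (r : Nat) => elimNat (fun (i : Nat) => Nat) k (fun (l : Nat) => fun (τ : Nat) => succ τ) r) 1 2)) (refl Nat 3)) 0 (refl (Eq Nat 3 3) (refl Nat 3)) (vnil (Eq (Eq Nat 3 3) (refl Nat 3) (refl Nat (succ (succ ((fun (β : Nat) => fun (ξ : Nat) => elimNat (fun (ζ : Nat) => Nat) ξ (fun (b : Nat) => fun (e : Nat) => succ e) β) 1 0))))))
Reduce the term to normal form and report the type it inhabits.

reduced normal form:
  vcons (Eq (Eq Nat 3 3) (refl Nat 3) (refl Nat 3)) 0 (refl (Eq Nat 3 3) (refl Nat 3)) (vnil (Eq (Eq Nat 3 3) (refl Nat 3) (refl Nat 3)))
type:
  Vec (Eq (Eq Nat 3 3) (refl Nat 3) (refl Nat 3)) 1
observation: the leftmost-outermost redex is a beta-redex, and normalization takes 15 steps.


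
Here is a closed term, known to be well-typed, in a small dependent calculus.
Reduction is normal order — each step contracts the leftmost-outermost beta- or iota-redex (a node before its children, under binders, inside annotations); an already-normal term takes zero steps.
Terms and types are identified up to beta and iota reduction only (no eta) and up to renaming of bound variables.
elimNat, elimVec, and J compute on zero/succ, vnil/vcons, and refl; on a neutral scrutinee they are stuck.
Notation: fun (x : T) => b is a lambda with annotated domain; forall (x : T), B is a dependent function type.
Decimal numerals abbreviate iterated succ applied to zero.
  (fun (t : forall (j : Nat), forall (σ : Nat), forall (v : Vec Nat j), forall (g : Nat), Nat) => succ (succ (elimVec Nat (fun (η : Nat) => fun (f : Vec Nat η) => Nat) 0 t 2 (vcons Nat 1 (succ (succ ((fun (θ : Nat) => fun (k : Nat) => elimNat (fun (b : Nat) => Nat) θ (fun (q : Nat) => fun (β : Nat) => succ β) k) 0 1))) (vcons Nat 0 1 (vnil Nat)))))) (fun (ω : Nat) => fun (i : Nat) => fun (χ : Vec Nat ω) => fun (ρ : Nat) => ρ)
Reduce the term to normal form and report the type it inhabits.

reduced normal form:
  2
the term's type:
  Nat
observation: the term reaches its normal form after 12 normal-order steps.


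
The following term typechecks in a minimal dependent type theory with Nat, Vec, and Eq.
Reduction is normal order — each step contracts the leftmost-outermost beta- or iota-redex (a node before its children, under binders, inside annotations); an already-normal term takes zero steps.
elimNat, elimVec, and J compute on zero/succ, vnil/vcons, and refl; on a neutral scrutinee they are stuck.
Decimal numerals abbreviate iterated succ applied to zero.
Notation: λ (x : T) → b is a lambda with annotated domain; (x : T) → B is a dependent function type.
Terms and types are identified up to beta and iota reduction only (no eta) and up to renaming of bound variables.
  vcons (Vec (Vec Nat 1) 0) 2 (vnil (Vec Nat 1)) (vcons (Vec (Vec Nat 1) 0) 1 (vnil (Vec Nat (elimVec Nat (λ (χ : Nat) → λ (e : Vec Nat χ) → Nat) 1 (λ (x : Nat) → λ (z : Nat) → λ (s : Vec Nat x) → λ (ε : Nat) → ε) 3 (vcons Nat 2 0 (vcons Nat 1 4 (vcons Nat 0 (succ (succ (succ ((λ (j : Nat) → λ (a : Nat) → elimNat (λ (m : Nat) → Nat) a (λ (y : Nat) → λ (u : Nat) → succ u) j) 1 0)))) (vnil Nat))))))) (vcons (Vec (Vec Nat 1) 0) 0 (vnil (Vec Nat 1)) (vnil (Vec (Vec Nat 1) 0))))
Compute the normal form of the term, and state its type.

resulting normal form:
  vcons (Vec (Vec Nat 1) 0) 2 (vnil (Vec Nat 1)) (vcons (Vec (Vec Nat 1) 0) 1 (vnil (Vec Nat 1)) (vcons (Vec (Vec Nat 1) 0) 0 (vnil (Vec Nat 1)) (vnil (Vec (Vec Nat 1) 0))))
the term's type:
  Vec (Vec (Vec Nat 1) 0) 3


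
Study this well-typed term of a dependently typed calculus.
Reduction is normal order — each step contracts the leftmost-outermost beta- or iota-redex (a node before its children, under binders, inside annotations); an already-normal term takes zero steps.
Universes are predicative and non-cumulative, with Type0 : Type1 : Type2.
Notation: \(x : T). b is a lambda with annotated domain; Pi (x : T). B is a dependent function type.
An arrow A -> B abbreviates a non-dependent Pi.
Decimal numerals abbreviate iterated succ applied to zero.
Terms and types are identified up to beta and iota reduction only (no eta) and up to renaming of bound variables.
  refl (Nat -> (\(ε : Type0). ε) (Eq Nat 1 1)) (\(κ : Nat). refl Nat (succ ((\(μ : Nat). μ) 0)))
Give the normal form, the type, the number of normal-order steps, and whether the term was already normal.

reduced normal form:
  refl (Nat -> Eq Nat 1 1) (\(ε : Nat). refl Nat 1)
type:
  Eq (Nat -> Eq Nat 1 1) (\(ε : Nat). refl Nat 1) (\(κ : Nat). refl Nat 1)
steps to reach normal form (normal order): 2
term was already normal: no
first redex: a beta-redex


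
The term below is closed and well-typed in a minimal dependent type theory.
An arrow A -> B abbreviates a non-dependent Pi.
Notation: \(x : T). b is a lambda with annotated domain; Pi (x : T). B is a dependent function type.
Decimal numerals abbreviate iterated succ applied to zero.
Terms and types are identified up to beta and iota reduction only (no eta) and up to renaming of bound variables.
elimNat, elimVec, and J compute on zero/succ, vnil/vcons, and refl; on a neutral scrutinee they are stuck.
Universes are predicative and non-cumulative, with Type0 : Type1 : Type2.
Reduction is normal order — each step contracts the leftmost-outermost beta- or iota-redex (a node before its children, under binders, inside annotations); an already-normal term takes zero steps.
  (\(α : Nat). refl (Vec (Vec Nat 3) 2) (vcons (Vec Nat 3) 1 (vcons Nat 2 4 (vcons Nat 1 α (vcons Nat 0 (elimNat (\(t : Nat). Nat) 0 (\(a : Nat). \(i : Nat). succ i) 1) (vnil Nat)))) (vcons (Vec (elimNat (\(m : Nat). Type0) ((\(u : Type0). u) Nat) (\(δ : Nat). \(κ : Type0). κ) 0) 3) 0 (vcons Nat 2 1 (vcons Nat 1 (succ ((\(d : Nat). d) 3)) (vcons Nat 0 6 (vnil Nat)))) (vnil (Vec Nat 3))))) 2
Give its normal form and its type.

resulting normal form:
  refl (Vec (Vec Nat 3) 2) (vcons (Vec Nat 3) 1 (vcons Nat 2 4 (vcons Nat 1 2 (vcons Nat 0 1 (vnil Nat)))) (vcons (Vec Nat 3) 0 (vcons Nat 2 1 (vcons Nat 1 4 (vcons Nat 0 6 (vnil Nat)))) (vnil (Vec Nat 3))))
type:
  Eq (Vec (Vec Nat 3) 2) (vcons (Vec Nat 3) 1 (vcons Nat 2 4 (vcons Nat 1 2 (vcons Nat 0 1 (vnil Nat)))) (vcons (Vec Nat 3) 0 (vcons Nat 2 1 (vcons Nat 1 4 (vcons Nat 0 6 (vnil Nat)))) (vnil (Vec Nat 3)))) (vcons (Vec Nat 3) 1 (vcons Nat 2 4 (vcons Nat 1 2 (vcons Nat 0 1 (vnil Nat)))) (vcons (Vec Nat 3) 0 (vcons Nat 2 1 (vcons Nat 1 4 (vcons Nat 0 6 (vnil Nat)))) (vnil (Vec Nat 3))))


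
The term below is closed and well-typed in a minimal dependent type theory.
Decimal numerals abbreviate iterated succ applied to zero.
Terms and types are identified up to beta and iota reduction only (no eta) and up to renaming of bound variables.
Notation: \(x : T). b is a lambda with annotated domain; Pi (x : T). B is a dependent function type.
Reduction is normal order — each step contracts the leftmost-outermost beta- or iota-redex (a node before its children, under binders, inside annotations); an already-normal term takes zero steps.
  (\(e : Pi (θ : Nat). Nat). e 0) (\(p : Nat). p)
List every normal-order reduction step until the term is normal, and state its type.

normal-order reduction:
  (\(e : Pi (θ : Nat). Nat). e 0) (\(p : Nat). p)
  ~> (\(e : Nat). e) 0
  ~> 0
type:
  Nat


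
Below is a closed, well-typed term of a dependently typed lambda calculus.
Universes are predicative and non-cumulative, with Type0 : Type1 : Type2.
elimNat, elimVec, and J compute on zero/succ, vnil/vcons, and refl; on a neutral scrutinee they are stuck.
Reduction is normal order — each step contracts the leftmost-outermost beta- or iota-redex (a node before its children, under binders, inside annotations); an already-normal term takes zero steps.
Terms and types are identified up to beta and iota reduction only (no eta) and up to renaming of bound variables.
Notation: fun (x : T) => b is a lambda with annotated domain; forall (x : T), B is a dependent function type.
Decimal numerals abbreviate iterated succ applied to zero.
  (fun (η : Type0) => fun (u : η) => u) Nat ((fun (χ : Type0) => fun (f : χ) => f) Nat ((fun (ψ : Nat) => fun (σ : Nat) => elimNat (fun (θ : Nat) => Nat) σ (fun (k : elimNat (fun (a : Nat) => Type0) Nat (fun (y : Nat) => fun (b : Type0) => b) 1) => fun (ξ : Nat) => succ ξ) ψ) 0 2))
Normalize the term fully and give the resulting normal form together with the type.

resulting normal form:
  2
inferred type:
  Nat


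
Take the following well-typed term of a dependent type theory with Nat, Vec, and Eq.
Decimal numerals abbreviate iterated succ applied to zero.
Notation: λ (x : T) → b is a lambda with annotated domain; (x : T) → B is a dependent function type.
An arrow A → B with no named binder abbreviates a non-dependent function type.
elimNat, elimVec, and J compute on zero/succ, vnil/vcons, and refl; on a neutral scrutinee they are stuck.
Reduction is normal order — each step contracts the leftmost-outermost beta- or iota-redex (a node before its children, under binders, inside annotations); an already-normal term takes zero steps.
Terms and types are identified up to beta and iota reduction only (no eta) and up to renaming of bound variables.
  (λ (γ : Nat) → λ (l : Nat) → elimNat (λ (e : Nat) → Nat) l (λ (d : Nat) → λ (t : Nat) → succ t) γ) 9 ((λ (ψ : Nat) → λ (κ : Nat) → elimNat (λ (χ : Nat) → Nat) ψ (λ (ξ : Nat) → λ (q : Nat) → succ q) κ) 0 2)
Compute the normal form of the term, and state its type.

normal form:
  11
the term's type:
  Nat
observation: reduction starts at a beta-redex, and 39 normal-order steps reach the normal form.


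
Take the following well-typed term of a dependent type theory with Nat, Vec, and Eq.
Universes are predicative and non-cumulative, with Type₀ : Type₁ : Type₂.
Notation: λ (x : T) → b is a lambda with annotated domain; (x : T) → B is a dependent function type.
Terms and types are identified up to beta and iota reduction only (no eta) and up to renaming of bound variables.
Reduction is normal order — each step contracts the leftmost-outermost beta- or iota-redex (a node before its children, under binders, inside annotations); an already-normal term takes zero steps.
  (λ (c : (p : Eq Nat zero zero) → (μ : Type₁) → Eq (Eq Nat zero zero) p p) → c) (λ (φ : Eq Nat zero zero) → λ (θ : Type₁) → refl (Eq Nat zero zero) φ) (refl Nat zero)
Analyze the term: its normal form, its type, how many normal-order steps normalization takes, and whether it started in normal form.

normal form:
  λ (c : Type₁) → refl (Eq Nat zero zero) (refl Nat zero)
the term's type:
  (c : Type₁) → Eq (Eq Nat zero zero) (refl Nat zero) (refl Nat zero)
normal-order step count: 2
term was already normal: no
first contracted redex: a beta-redex


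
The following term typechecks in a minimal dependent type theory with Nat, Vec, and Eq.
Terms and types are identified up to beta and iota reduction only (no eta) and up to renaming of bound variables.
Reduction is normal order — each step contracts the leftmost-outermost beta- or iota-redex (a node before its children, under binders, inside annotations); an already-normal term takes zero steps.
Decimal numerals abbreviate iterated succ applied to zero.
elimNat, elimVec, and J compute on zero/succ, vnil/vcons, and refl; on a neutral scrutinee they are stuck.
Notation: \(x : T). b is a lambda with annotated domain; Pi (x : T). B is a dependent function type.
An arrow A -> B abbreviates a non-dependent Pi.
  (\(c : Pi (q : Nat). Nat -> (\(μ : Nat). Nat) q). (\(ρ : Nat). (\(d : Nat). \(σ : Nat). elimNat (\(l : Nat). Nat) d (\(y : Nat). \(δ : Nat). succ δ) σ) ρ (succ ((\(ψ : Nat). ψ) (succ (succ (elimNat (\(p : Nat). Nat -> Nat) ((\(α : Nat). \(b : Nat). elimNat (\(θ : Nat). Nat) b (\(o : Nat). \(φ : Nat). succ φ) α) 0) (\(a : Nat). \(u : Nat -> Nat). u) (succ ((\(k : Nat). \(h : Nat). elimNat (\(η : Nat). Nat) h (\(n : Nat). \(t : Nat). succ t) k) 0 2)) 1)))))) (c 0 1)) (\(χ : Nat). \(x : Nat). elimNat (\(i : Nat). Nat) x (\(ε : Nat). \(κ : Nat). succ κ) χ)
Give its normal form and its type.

normal form:
  5
the term's type:
  Nat
observation: the first redex contracted is a beta-redex; the normal form is reached in 37 normal-order steps.


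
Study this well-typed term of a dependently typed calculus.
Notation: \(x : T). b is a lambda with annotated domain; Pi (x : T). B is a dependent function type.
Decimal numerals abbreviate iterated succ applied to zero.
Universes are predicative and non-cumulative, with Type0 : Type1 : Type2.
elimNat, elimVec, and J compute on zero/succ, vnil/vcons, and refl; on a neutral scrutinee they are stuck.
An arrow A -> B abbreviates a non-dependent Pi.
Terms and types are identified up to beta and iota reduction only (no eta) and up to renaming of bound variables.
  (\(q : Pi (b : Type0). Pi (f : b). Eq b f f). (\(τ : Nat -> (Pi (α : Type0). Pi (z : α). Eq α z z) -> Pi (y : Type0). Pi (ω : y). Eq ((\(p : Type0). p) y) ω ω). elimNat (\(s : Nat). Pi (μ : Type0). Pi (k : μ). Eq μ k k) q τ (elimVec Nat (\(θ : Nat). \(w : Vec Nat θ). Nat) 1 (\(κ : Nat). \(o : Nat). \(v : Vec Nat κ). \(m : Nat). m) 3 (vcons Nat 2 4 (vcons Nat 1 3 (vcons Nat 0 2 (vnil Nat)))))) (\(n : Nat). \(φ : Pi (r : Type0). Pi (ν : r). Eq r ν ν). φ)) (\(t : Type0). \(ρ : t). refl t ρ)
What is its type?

inferred type:
  Pi (q : Type0). Pi (b : q). Eq q b b


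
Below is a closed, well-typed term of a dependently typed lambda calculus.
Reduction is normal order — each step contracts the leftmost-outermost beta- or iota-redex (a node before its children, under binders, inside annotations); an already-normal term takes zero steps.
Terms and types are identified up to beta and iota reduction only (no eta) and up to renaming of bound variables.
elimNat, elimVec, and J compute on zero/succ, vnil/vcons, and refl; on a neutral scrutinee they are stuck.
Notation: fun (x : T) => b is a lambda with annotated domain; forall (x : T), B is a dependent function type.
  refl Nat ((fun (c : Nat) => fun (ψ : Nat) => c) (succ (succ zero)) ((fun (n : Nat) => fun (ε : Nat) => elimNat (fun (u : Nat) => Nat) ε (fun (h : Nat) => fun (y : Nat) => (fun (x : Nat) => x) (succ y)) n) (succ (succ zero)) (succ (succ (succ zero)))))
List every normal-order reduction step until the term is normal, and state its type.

normal-order reduction sequence:
  refl Nat ((fun (c : Nat) => fun (ψ : Nat) => c) (succ (succ zero)) ((fun (n : Nat) => fun (ε : Nat) => elimNat (fun (u : Nat) => Nat) ε (fun (h : Nat) => fun (y : Nat) => (fun (x : Nat) => x) (succ y)) n) (succ (succ zero)) (succ (succ (succ zero)))))
  ~> refl Nat ((fun (c : Nat) => succ (succ zero)) ((fun (ψ : Nat) => fun (n : Nat) => elimNat (fun (ε : Nat) => Nat) n (fun (u : Nat) => fun (h : Nat) => (fun (y : Nat) => y) (succ h)) ψ) (succ (succ zero)) (succ (succ (succ zero)))))
  ~> refl Nat (succ (succ zero))
the term's type:
  Eq Nat (succ (succ zero)) (succ (succ zero))


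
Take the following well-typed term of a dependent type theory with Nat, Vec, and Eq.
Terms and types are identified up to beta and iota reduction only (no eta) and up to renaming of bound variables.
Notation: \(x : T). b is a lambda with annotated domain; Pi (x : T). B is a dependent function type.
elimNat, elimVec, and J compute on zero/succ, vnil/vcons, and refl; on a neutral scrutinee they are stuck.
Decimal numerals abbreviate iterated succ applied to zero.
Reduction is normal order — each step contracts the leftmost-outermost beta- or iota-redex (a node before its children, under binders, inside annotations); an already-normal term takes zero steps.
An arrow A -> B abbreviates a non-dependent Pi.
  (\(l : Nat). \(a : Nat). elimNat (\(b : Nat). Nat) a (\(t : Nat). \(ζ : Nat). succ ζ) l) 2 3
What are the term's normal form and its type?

reduced normal form:
  5
inferred type:
  Nat


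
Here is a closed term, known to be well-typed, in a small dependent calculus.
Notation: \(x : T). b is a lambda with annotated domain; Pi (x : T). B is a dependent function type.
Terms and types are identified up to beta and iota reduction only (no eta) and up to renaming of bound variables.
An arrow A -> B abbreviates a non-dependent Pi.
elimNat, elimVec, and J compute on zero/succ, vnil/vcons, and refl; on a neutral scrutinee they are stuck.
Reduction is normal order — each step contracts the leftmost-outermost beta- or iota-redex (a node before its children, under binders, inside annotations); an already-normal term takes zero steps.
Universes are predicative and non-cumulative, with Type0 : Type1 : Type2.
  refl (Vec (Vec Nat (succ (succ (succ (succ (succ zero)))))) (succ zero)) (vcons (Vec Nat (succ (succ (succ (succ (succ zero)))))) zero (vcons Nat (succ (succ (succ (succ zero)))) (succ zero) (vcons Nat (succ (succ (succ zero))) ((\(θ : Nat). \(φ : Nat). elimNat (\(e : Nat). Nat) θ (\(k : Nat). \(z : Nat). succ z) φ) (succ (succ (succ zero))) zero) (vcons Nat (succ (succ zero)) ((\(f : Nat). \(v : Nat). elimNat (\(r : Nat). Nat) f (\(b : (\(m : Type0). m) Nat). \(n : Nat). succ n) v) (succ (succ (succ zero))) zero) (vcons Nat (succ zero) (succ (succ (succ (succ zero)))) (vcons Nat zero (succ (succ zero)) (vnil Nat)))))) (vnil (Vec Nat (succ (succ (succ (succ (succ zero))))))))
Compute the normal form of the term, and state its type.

resulting normal form:
  refl (Vec (Vec Nat (succ (succ (succ (succ (succ zero)))))) (succ zero)) (vcons (Vec Nat (succ (succ (succ (succ (succ zero)))))) zero (vcons Nat (succ (succ (succ (succ zero)))) (succ zero) (vcons Nat (succ (succ (succ zero))) (succ (succ (succ zero))) (vcons Nat (succ (succ zero)) (succ (succ (succ zero))) (vcons Nat (succ zero) (succ (succ (succ (succ zero)))) (vcons Nat zero (succ (succ zero)) (vnil Nat)))))) (vnil (Vec Nat (succ (succ (succ (succ (succ zero))))))))
type:
  Eq (Vec (Vec Nat (succ (succ (succ (succ (succ zero)))))) (succ zero)) (vcons (Vec Nat (succ (succ (succ (succ (succ zero)))))) zero (vcons Nat (succ (succ (succ (succ zero)))) (succ zero) (vcons Nat (succ (succ (succ zero))) (succ (succ (succ zero))) (vcons Nat (succ (succ zero)) (succ (succ (succ zero))) (vcons Nat (succ zero) (succ (succ (succ (succ zero)))) (vcons Nat zero (succ (succ zero)) (vnil Nat)))))) (vnil (Vec Nat (succ (succ (succ (succ (succ zero)))))))) (vcons (Vec Nat (succ (succ (succ (succ (succ zero)))))) zero (vcons Nat (succ (succ (succ (succ zero)))) (succ zero) (vcons Nat (succ (succ (succ zero))) (succ (succ (succ zero))) (vcons Nat (succ (succ zero)) (succ (succ (succ zero))) (vcons Nat (succ zero) (succ (succ (succ (succ zero)))) (vcons Nat zero (succ (succ zero)) (vnil Nat)))))) (vnil (Vec Nat (succ (succ (succ (succ (succ zero))))))))
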